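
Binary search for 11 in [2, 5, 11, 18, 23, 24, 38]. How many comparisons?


Search for 11:
[0,6] mid=3 arr[3]=18
[0,2] mid=1 arr[1]=5
[2,2] mid=2 arr[2]=11
Total: 3 comparisons


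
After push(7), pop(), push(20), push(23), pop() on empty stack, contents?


push(7) -> [7]
pop() returns 7 -> []
push(20) -> [20]
push(23) -> [20, 23]
pop() returns 23 -> [20]
Final stack (bottom to top): [20]


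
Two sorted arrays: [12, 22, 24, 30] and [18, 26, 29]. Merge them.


Compare heads, take smaller each step.
Merged: [12, 18, 22, 24, 26, 29, 30]


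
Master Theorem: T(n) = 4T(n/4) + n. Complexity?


a=4, b=4, c=1. log_4(4)=1 = c=1. Case 2: O(n^c log n) = O(n log n)
Complexity: O(n log n)


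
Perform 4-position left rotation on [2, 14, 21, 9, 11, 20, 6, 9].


Left rotate by 4: [11, 20, 6, 9, 2, 14, 21, 9]


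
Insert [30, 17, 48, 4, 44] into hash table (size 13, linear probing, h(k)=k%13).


Insertions: 30->slot 4; 17->slot 5; 48->slot 9; 4->slot 6; 44->slot 7
Table: [None, None, None, None, 30, 17, 4, 44, None, 48, None, None, None]


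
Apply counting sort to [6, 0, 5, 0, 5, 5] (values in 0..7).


Count array: [2, 0, 0, 0, 0, 3, 1, 0]
Reconstruct: [0, 0, 5, 5, 5, 6]


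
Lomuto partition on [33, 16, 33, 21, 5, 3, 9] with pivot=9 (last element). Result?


Elements <= 9 go left of pivot.
Result: [5, 3, 9, 21, 33, 16, 33], pivot at index 2


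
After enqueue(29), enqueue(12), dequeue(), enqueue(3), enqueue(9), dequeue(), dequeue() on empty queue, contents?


enqueue(29) -> [29]
enqueue(12) -> [29, 12]
dequeue() returns 29 -> [12]
enqueue(3) -> [12, 3]
enqueue(9) -> [12, 3, 9]
dequeue() returns 12 -> [3, 9]
dequeue() returns 3 -> [9]
Final queue (front to back): [9]


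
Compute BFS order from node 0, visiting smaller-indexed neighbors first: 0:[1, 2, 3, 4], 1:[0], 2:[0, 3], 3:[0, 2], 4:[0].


BFS queue: start with [0]
Visit order: [0, 1, 2, 3, 4]


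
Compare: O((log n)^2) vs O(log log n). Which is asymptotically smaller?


double-logarithmic grows slower than polylogarithmic
O(log log n) is asymptotically smaller; O((log n)^2) grows faster


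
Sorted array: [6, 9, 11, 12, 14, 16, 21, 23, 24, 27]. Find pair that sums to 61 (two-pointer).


Two pointers: lo=0, hi=9
No pair sums to 61


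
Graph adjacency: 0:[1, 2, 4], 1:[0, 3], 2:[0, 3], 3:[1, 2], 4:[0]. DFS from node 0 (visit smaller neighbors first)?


DFS stack-based: start with [0]
Visit order: [0, 1, 3, 2, 4]


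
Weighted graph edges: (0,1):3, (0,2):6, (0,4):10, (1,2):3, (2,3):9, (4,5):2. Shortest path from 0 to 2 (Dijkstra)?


Dijkstra from 0:
Distances: {0: 0, 1: 3, 2: 6, 3: 15, 4: 10, 5: 12}
Shortest distance to 2 = 6, path = [0, 2]


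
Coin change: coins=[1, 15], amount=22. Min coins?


dp[0]=0; dp[i]=1+min(dp[i-c] for c in coins)
...dp[17]=3, dp[18]=4, dp[19]=5, dp[20]=6, dp[21]=7, dp[22]=8
Minimum coins for 22 = 8


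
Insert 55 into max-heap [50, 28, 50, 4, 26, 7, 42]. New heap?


Append 55: [50, 28, 50, 4, 26, 7, 42, 55]
Bubble up: swap idx 7(55) with idx 3(4); swap idx 3(55) with idx 1(28); swap idx 1(55) with idx 0(50)
Result: [55, 50, 50, 28, 26, 7, 42, 4]


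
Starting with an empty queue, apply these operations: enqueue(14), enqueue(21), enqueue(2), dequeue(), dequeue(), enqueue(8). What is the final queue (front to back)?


enqueue(14) -> [14]
enqueue(21) -> [14, 21]
enqueue(2) -> [14, 21, 2]
dequeue() returns 14 -> [21, 2]
dequeue() returns 21 -> [2]
enqueue(8) -> [2, 8]
Final queue (front to back): [2, 8]


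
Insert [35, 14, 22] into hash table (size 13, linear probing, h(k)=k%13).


Insertions: 35->slot 9; 14->slot 1; 22->slot 10
Table: [None, 14, None, None, None, None, None, None, None, 35, 22, None, None]


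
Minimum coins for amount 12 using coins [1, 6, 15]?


dp[0]=0; dp[i]=1+min(dp[i-c] for c in coins)
...dp[7]=2, dp[8]=3, dp[9]=4, dp[10]=5, dp[11]=6, dp[12]=2
Minimum coins for 12 = 2


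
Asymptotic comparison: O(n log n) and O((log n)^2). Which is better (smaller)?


polylogarithmic grows slower than linearithmic
O((log n)^2) is asymptotically smaller; O(n log n) grows faster


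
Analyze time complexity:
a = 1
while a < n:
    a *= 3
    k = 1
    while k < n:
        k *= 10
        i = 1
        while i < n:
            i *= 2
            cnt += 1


Per nesting level: O(log n) * O(log n) * O(log n) = O((log n)^3)
Complexity: O((log n)^3)


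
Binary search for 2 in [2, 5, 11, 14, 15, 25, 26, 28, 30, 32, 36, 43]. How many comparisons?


Search for 2:
[0,11] mid=5 arr[5]=25
[0,4] mid=2 arr[2]=11
[0,1] mid=0 arr[0]=2
Total: 3 comparisons


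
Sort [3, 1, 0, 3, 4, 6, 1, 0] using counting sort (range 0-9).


Count array: [2, 2, 0, 2, 1, 0, 1, 0, 0, 0]
Reconstruct: [0, 0, 1, 1, 3, 3, 4, 6]


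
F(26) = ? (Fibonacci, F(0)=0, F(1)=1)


F(n)=F(n-1)+F(n-2)
...F(24)=46368, F(25)=75025, F(26)=121393


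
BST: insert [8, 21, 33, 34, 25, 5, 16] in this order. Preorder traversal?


Root = 8; build tree by BST insertion.
Preorder traversal: [8, 5, 21, 16, 33, 25, 34]


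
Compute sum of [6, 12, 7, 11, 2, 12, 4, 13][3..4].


Prefix sums: [0, 6, 18, 25, 36, 38, 50, 54, 67]
Sum[3..4] = prefix[5] - prefix[3] = 38 - 25 = 13


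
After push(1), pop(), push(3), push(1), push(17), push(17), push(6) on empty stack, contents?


push(1) -> [1]
pop() returns 1 -> []
push(3) -> [3]
push(1) -> [3, 1]
push(17) -> [3, 1, 17]
push(17) -> [3, 1, 17, 17]
push(6) -> [3, 1, 17, 17, 6]
Final stack (bottom to top): [3, 1, 17, 17, 6]


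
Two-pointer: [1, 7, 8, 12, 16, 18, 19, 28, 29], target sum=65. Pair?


Two pointers: lo=0, hi=8
No pair sums to 65


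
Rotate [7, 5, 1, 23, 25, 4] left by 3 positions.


Left rotate by 3: [23, 25, 4, 7, 5, 1]


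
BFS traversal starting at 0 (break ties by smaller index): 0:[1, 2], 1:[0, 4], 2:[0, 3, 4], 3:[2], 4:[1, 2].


BFS queue: start with [0]
Visit order: [0, 1, 2, 4, 3]


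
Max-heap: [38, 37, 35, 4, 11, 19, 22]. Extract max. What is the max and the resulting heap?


Max = 38
Replace root with last, heapify down
Resulting heap: [37, 22, 35, 4, 11, 19]


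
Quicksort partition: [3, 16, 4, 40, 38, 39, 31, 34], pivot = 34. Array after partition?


Elements <= 34 go left of pivot.
Result: [3, 16, 4, 31, 34, 39, 40, 38], pivot at index 4


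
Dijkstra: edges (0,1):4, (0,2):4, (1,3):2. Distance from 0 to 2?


Dijkstra from 0:
Distances: {0: 0, 1: 4, 2: 4, 3: 6}
Shortest distance to 2 = 4, path = [0, 2]


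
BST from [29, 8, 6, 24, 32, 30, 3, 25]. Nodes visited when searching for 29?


BST root = 29
Search for 29: compare at each node
Path: [29]


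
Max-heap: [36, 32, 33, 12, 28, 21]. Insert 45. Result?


Append 45: [36, 32, 33, 12, 28, 21, 45]
Bubble up: swap idx 6(45) with idx 2(33); swap idx 2(45) with idx 0(36)
Result: [45, 32, 36, 12, 28, 21, 33]


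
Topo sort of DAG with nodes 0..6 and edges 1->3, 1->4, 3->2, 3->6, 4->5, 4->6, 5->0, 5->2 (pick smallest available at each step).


Kahn's algorithm, process smallest node first
Order: [1, 3, 4, 5, 0, 2, 6]


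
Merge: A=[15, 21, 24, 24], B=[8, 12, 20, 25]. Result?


Compare heads, take smaller each step.
Merged: [8, 12, 15, 20, 21, 24, 24, 25]


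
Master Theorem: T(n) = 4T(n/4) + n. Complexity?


a=4, b=4, c=1. log_4(4)=1 = c=1. Case 2: O(n^c log n) = O(n log n)
Complexity: O(n log n)


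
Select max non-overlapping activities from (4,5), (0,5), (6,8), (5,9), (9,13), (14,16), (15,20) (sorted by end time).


Greedy: pick earliest-ending, then skip overlaps.
Selected (4 activities): [(4, 5), (6, 8), (9, 13), (14, 16)]


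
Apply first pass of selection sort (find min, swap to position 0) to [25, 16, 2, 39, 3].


After one pass: [2, 16, 25, 39, 3]


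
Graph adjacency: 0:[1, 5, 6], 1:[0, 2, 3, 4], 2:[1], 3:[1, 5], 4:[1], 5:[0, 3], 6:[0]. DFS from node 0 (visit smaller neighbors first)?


DFS stack-based: start with [0]
Visit order: [0, 1, 2, 3, 5, 4, 6]


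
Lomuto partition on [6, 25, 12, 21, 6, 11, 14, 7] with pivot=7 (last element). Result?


Elements <= 7 go left of pivot.
Result: [6, 6, 7, 21, 25, 11, 14, 12], pivot at index 2


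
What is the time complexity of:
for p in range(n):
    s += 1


Per nesting level: O(n) = O(n)
Complexity: O(n)


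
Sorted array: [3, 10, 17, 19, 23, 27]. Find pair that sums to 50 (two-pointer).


Two pointers: lo=0, hi=5
Found pair: (23, 27) summing to 50


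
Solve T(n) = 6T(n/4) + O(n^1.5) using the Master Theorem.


a=6, b=4, c=1.5. log_4(6)=1.292 < c=1.5. Case 3: O(n^c) = O(n^1.500)
Complexity: O(n^1.500)


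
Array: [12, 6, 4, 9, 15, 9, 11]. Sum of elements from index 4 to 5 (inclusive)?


Prefix sums: [0, 12, 18, 22, 31, 46, 55, 66]
Sum[4..5] = prefix[6] - prefix[4] = 55 - 31 = 24


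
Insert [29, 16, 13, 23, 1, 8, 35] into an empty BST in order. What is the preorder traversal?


Root = 29; build tree by BST insertion.
Preorder traversal: [29, 16, 13, 1, 8, 23, 35]


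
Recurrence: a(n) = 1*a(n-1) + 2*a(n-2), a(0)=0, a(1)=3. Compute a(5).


Build bottom-up:
...a(3)=9, a(4)=15, a(5)=1*15+2*9=33


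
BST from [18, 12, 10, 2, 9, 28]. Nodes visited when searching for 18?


BST root = 18
Search for 18: compare at each node
Path: [18]


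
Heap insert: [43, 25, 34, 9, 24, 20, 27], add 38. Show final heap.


Append 38: [43, 25, 34, 9, 24, 20, 27, 38]
Bubble up: swap idx 7(38) with idx 3(9); swap idx 3(38) with idx 1(25)
Result: [43, 38, 34, 25, 24, 20, 27, 9]


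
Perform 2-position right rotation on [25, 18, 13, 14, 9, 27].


Right rotate by 2: [9, 27, 25, 18, 13, 14]


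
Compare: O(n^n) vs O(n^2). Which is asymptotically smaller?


quadratic grows slower than n^n
O(n^2) is asymptotically smaller; O(n^n) grows faster


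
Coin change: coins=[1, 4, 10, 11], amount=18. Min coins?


dp[0]=0; dp[i]=1+min(dp[i-c] for c in coins)
...dp[13]=3, dp[14]=2, dp[15]=2, dp[16]=3, dp[17]=4, dp[18]=3
Minimum coins for 18 = 3


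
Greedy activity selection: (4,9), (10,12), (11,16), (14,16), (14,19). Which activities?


Greedy: pick earliest-ending, then skip overlaps.
Selected (3 activities): [(4, 9), (10, 12), (14, 16)]


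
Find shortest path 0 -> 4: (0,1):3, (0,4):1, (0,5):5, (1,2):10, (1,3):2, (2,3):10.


Dijkstra from 0:
Distances: {0: 0, 1: 3, 2: 13, 3: 5, 4: 1, 5: 5}
Shortest distance to 4 = 1, path = [0, 4]


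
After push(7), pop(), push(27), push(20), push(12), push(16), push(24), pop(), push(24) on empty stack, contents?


push(7) -> [7]
pop() returns 7 -> []
push(27) -> [27]
push(20) -> [27, 20]
push(12) -> [27, 20, 12]
push(16) -> [27, 20, 12, 16]
push(24) -> [27, 20, 12, 16, 24]
pop() returns 24 -> [27, 20, 12, 16]
push(24) -> [27, 20, 12, 16, 24]
Final stack (bottom to top): [27, 20, 12, 16, 24]


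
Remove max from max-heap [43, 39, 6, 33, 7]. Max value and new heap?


Max = 43
Replace root with last, heapify down
Resulting heap: [39, 33, 6, 7]


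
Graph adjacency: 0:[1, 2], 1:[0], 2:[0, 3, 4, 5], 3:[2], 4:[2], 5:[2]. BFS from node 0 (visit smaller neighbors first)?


BFS queue: start with [0]
Visit order: [0, 1, 2, 3, 4, 5]


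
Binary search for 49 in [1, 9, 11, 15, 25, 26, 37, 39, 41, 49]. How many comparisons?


Search for 49:
[0,9] mid=4 arr[4]=25
[5,9] mid=7 arr[7]=39
[8,9] mid=8 arr[8]=41
[9,9] mid=9 arr[9]=49
Total: 4 comparisons


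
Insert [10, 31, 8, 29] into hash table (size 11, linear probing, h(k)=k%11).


Insertions: 10->slot 10; 31->slot 9; 8->slot 8; 29->slot 7
Table: [None, None, None, None, None, None, None, 29, 8, 31, 10]


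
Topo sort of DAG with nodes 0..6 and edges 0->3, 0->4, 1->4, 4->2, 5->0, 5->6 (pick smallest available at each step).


Kahn's algorithm, process smallest node first
Order: [1, 5, 0, 3, 4, 2, 6]


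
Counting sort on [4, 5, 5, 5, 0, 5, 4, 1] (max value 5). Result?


Count array: [1, 1, 0, 0, 2, 4]
Reconstruct: [0, 1, 4, 4, 5, 5, 5, 5]


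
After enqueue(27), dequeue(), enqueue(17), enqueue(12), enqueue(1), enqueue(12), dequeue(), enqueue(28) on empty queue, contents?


enqueue(27) -> [27]
dequeue() returns 27 -> []
enqueue(17) -> [17]
enqueue(12) -> [17, 12]
enqueue(1) -> [17, 12, 1]
enqueue(12) -> [17, 12, 1, 12]
dequeue() returns 17 -> [12, 1, 12]
enqueue(28) -> [12, 1, 12, 28]
Final queue (front to back): [12, 1, 12, 28]


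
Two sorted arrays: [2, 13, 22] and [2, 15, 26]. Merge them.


Compare heads, take smaller each step.
Merged: [2, 2, 13, 15, 22, 26]


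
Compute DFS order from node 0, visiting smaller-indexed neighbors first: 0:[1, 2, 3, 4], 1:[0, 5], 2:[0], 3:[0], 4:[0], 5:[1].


DFS stack-based: start with [0]
Visit order: [0, 1, 5, 2, 3, 4]


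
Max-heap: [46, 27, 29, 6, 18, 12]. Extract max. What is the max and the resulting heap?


Max = 46
Replace root with last, heapify down
Resulting heap: [29, 27, 12, 6, 18]


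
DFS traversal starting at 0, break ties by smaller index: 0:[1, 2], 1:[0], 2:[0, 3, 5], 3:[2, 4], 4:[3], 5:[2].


DFS stack-based: start with [0]
Visit order: [0, 1, 2, 3, 4, 5]


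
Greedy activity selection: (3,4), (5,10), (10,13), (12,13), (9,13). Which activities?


Greedy: pick earliest-ending, then skip overlaps.
Selected (3 activities): [(3, 4), (5, 10), (10, 13)]


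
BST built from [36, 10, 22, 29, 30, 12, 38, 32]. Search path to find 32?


BST root = 36
Search for 32: compare at each node
Path: [36, 10, 22, 29, 30, 32]


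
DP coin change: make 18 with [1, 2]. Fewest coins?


dp[0]=0; dp[i]=1+min(dp[i-c] for c in coins)
...dp[13]=7, dp[14]=7, dp[15]=8, dp[16]=8, dp[17]=9, dp[18]=9
Minimum coins for 18 = 9


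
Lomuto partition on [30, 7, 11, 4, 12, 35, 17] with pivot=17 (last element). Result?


Elements <= 17 go left of pivot.
Result: [7, 11, 4, 12, 17, 35, 30], pivot at index 4


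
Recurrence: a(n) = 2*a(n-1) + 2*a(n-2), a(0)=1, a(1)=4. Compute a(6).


Build bottom-up:
...a(4)=76, a(5)=208, a(6)=2*208+2*76=568


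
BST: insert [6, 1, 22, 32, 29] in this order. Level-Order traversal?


Root = 6; build tree by BST insertion.
Level-Order traversal: [6, 1, 22, 32, 29]


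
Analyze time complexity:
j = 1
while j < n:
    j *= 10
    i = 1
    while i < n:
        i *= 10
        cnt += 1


Per nesting level: O(log n) * O(log n) = O((log n)^2)
Complexity: O((log n)^2)


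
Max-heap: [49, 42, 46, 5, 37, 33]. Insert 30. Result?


Append 30: [49, 42, 46, 5, 37, 33, 30]
Bubble up: no swaps needed
Result: [49, 42, 46, 5, 37, 33, 30]


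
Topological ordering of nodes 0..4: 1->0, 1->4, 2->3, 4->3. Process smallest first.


Kahn's algorithm, process smallest node first
Order: [1, 0, 2, 4, 3]


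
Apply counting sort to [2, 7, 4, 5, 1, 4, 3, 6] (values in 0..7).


Count array: [0, 1, 1, 1, 2, 1, 1, 1]
Reconstruct: [1, 2, 3, 4, 4, 5, 6, 7]


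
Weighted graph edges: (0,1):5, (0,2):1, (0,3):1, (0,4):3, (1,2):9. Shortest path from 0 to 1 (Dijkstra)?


Dijkstra from 0:
Distances: {0: 0, 1: 5, 2: 1, 3: 1, 4: 3}
Shortest distance to 1 = 5, path = [0, 1]


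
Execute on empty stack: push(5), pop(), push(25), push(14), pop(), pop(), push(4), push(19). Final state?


push(5) -> [5]
pop() returns 5 -> []
push(25) -> [25]
push(14) -> [25, 14]
pop() returns 14 -> [25]
pop() returns 25 -> []
push(4) -> [4]
push(19) -> [4, 19]
Final stack (bottom to top): [4, 19]


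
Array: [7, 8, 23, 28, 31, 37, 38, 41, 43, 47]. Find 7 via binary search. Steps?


Search for 7:
[0,9] mid=4 arr[4]=31
[0,3] mid=1 arr[1]=8
[0,0] mid=0 arr[0]=7
Total: 3 comparisons


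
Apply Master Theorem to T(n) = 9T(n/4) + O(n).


a=9, b=4, c=1. log_4(9)=1.585 > c=1. Case 1: O(n^log_b(a)) = O(n^1.585)
Complexity: O(n^1.585)


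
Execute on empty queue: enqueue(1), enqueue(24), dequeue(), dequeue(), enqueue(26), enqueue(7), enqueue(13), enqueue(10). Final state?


enqueue(1) -> [1]
enqueue(24) -> [1, 24]
dequeue() returns 1 -> [24]
dequeue() returns 24 -> []
enqueue(26) -> [26]
enqueue(7) -> [26, 7]
enqueue(13) -> [26, 7, 13]
enqueue(10) -> [26, 7, 13, 10]
Final queue (front to back): [26, 7, 13, 10]


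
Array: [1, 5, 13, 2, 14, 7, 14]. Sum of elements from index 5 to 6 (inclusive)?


Prefix sums: [0, 1, 6, 19, 21, 35, 42, 56]
Sum[5..6] = prefix[7] - prefix[5] = 56 - 35 = 21


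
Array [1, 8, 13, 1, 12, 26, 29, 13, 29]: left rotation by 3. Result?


Left rotate by 3: [1, 12, 26, 29, 13, 29, 1, 8, 13]


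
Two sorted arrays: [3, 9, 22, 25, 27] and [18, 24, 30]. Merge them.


Compare heads, take smaller each step.
Merged: [3, 9, 18, 22, 24, 25, 27, 30]


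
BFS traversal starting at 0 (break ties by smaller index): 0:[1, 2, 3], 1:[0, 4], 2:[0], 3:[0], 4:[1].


BFS queue: start with [0]
Visit order: [0, 1, 2, 3, 4]


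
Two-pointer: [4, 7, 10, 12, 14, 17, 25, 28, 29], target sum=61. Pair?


Two pointers: lo=0, hi=8
No pair sums to 61


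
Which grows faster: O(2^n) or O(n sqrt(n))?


n^1.5 grows slower than exponential
O(n sqrt(n)) is asymptotically smaller; O(2^n) grows faster


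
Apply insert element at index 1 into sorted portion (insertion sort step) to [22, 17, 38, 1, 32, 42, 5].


After one pass: [17, 22, 38, 1, 32, 42, 5]


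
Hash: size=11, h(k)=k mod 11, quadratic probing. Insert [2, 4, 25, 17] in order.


Insertions: 2->slot 2; 4->slot 4; 25->slot 3; 17->slot 6
Table: [None, None, 2, 25, 4, None, 17, None, None, None, None]


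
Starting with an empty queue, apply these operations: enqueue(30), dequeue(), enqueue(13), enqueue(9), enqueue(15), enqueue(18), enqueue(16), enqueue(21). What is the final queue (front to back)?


enqueue(30) -> [30]
dequeue() returns 30 -> []
enqueue(13) -> [13]
enqueue(9) -> [13, 9]
enqueue(15) -> [13, 9, 15]
enqueue(18) -> [13, 9, 15, 18]
enqueue(16) -> [13, 9, 15, 18, 16]
enqueue(21) -> [13, 9, 15, 18, 16, 21]
Final queue (front to back): [13, 9, 15, 18, 16, 21]


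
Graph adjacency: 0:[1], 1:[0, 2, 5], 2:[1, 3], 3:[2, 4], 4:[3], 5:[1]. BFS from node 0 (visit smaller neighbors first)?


BFS queue: start with [0]
Visit order: [0, 1, 2, 5, 3, 4]


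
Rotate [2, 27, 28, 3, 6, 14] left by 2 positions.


Left rotate by 2: [28, 3, 6, 14, 2, 27]


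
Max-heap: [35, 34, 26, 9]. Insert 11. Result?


Append 11: [35, 34, 26, 9, 11]
Bubble up: no swaps needed
Result: [35, 34, 26, 9, 11]


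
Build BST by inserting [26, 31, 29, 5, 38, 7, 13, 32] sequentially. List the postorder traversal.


Root = 26; build tree by BST insertion.
Postorder traversal: [13, 7, 5, 29, 32, 38, 31, 26]


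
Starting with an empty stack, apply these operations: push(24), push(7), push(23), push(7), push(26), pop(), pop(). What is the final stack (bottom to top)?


push(24) -> [24]
push(7) -> [24, 7]
push(23) -> [24, 7, 23]
push(7) -> [24, 7, 23, 7]
push(26) -> [24, 7, 23, 7, 26]
pop() returns 26 -> [24, 7, 23, 7]
pop() returns 7 -> [24, 7, 23]
Final stack (bottom to top): [24, 7, 23]


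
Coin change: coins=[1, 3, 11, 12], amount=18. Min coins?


dp[0]=0; dp[i]=1+min(dp[i-c] for c in coins)
...dp[13]=2, dp[14]=2, dp[15]=2, dp[16]=3, dp[17]=3, dp[18]=3
Minimum coins for 18 = 3


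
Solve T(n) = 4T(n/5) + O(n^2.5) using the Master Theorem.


a=4, b=5, c=2.5. log_5(4)=0.861 < c=2.5. Case 3: O(n^c) = O(n^2.500)
Complexity: O(n^2.500)


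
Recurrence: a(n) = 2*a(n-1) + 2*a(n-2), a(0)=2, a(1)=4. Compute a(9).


Build bottom-up:
...a(7)=1792, a(8)=4896, a(9)=2*4896+2*1792=13376


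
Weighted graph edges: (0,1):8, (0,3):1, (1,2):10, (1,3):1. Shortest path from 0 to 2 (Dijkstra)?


Dijkstra from 0:
Distances: {0: 0, 1: 2, 2: 12, 3: 1}
Shortest distance to 2 = 12, path = [0, 3, 1, 2]


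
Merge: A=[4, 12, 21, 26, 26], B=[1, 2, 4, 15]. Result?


Compare heads, take smaller each step.
Merged: [1, 2, 4, 4, 12, 15, 21, 26, 26]


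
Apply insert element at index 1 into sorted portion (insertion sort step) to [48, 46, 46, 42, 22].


After one pass: [46, 48, 46, 42, 22]


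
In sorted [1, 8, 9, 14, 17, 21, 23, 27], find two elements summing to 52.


Two pointers: lo=0, hi=7
No pair sums to 52


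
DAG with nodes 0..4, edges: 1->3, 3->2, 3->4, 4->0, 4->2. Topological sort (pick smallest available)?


Kahn's algorithm, process smallest node first
Order: [1, 3, 4, 0, 2]


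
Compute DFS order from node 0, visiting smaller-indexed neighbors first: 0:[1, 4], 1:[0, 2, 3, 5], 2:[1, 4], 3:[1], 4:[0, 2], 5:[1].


DFS stack-based: start with [0]
Visit order: [0, 1, 2, 4, 3, 5]


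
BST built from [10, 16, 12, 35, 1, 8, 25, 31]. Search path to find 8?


BST root = 10
Search for 8: compare at each node
Path: [10, 1, 8]


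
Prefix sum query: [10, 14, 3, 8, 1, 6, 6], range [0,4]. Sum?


Prefix sums: [0, 10, 24, 27, 35, 36, 42, 48]
Sum[0..4] = prefix[5] - prefix[0] = 36 - 0 = 36


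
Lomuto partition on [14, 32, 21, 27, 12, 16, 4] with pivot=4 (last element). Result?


Elements <= 4 go left of pivot.
Result: [4, 32, 21, 27, 12, 16, 14], pivot at index 0


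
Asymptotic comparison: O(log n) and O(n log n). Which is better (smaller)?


logarithmic grows slower than linearithmic
O(log n) is asymptotically smaller; O(n log n) grows faster


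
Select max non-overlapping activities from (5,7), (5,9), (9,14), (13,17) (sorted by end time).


Greedy: pick earliest-ending, then skip overlaps.
Selected (2 activities): [(5, 7), (9, 14)]


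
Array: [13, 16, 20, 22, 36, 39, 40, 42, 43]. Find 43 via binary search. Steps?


Search for 43:
[0,8] mid=4 arr[4]=36
[5,8] mid=6 arr[6]=40
[7,8] mid=7 arr[7]=42
[8,8] mid=8 arr[8]=43
Total: 4 comparisons


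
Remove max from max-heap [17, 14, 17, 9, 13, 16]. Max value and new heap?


Max = 17
Replace root with last, heapify down
Resulting heap: [17, 14, 16, 9, 13]


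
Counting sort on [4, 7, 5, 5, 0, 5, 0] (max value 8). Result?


Count array: [2, 0, 0, 0, 1, 3, 0, 1, 0]
Reconstruct: [0, 0, 4, 5, 5, 5, 7]


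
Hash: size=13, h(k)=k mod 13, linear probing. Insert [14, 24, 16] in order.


Insertions: 14->slot 1; 24->slot 11; 16->slot 3
Table: [None, 14, None, 16, None, None, None, None, None, None, None, 24, None]


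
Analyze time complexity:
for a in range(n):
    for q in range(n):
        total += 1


Per nesting level: O(n) * O(n) = O(n^2)
Complexity: O(n^2)


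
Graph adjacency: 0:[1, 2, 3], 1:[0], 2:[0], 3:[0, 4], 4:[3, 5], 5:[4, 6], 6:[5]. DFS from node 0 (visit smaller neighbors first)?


DFS stack-based: start with [0]
Visit order: [0, 1, 2, 3, 4, 5, 6]


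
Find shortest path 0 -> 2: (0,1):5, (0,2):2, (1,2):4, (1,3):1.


Dijkstra from 0:
Distances: {0: 0, 1: 5, 2: 2, 3: 6}
Shortest distance to 2 = 2, path = [0, 2]


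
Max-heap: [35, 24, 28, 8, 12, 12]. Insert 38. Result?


Append 38: [35, 24, 28, 8, 12, 12, 38]
Bubble up: swap idx 6(38) with idx 2(28); swap idx 2(38) with idx 0(35)
Result: [38, 24, 35, 8, 12, 12, 28]


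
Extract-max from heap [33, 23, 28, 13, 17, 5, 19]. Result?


Max = 33
Replace root with last, heapify down
Resulting heap: [28, 23, 19, 13, 17, 5]


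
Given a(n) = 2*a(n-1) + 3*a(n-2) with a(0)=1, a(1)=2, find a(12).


Build bottom-up:
...a(10)=44287, a(11)=132860, a(12)=2*132860+3*44287=398581


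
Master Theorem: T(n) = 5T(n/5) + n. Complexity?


a=5, b=5, c=1. log_5(5)=1 = c=1. Case 2: O(n^c log n) = O(n log n)
Complexity: O(n log n)


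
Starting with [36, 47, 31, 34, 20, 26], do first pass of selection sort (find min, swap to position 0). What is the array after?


After one pass: [20, 47, 31, 34, 36, 26]


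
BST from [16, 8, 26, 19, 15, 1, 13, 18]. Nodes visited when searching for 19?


BST root = 16
Search for 19: compare at each node
Path: [16, 26, 19]


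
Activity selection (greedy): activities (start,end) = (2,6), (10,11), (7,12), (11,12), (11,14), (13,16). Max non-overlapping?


Greedy: pick earliest-ending, then skip overlaps.
Selected (4 activities): [(2, 6), (10, 11), (11, 12), (13, 16)]


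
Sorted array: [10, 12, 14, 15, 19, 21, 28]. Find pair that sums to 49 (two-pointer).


Two pointers: lo=0, hi=6
Found pair: (21, 28) summing to 49


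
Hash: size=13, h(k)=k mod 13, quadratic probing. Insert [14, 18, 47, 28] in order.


Insertions: 14->slot 1; 18->slot 5; 47->slot 8; 28->slot 2
Table: [None, 14, 28, None, None, 18, None, None, 47, None, None, None, None]


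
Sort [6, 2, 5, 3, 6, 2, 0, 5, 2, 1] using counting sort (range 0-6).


Count array: [1, 1, 3, 1, 0, 2, 2]
Reconstruct: [0, 1, 2, 2, 2, 3, 5, 5, 6, 6]


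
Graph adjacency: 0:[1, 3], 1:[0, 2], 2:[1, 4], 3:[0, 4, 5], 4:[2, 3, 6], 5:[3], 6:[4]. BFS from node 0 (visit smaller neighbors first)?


BFS queue: start with [0]
Visit order: [0, 1, 3, 2, 4, 5, 6]


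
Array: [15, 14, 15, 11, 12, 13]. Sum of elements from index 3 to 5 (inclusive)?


Prefix sums: [0, 15, 29, 44, 55, 67, 80]
Sum[3..5] = prefix[6] - prefix[3] = 80 - 44 = 36


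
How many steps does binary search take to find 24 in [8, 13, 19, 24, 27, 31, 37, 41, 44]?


Search for 24:
[0,8] mid=4 arr[4]=27
[0,3] mid=1 arr[1]=13
[2,3] mid=2 arr[2]=19
[3,3] mid=3 arr[3]=24
Total: 4 comparisons


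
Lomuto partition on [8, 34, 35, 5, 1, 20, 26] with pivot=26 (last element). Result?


Elements <= 26 go left of pivot.
Result: [8, 5, 1, 20, 26, 34, 35], pivot at index 4


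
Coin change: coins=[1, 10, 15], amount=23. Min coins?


dp[0]=0; dp[i]=1+min(dp[i-c] for c in coins)
...dp[18]=4, dp[19]=5, dp[20]=2, dp[21]=3, dp[22]=4, dp[23]=5
Minimum coins for 23 = 5


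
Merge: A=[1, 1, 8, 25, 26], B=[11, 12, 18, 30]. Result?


Compare heads, take smaller each step.
Merged: [1, 1, 8, 11, 12, 18, 25, 26, 30]


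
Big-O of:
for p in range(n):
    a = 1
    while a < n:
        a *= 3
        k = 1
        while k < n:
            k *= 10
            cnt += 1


Per nesting level: O(n) * O(log n) * O(log n) = O(n (log n)^2)
Complexity: O(n (log n)^2)


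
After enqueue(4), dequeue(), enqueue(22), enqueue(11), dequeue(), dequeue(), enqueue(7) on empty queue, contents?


enqueue(4) -> [4]
dequeue() returns 4 -> []
enqueue(22) -> [22]
enqueue(11) -> [22, 11]
dequeue() returns 22 -> [11]
dequeue() returns 11 -> []
enqueue(7) -> [7]
Final queue (front to back): [7]


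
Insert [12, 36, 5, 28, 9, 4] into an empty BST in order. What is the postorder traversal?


Root = 12; build tree by BST insertion.
Postorder traversal: [4, 9, 5, 28, 36, 12]


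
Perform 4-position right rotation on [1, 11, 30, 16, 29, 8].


Right rotate by 4: [30, 16, 29, 8, 1, 11]


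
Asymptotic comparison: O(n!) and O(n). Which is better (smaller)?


linear grows slower than factorial
O(n) is asymptotically smaller; O(n!) grows faster


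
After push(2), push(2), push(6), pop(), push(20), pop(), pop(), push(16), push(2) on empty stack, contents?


push(2) -> [2]
push(2) -> [2, 2]
push(6) -> [2, 2, 6]
pop() returns 6 -> [2, 2]
push(20) -> [2, 2, 20]
pop() returns 20 -> [2, 2]
pop() returns 2 -> [2]
push(16) -> [2, 16]
push(2) -> [2, 16, 2]
Final stack (bottom to top): [2, 16, 2]


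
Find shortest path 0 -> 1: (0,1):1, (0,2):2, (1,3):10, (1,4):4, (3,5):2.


Dijkstra from 0:
Distances: {0: 0, 1: 1, 2: 2, 3: 11, 4: 5, 5: 13}
Shortest distance to 1 = 1, path = [0, 1]


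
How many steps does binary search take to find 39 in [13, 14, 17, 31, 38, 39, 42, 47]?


Search for 39:
[0,7] mid=3 arr[3]=31
[4,7] mid=5 arr[5]=39
Total: 2 comparisons


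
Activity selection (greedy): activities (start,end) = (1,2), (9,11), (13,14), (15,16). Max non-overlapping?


Greedy: pick earliest-ending, then skip overlaps.
Selected (4 activities): [(1, 2), (9, 11), (13, 14), (15, 16)]


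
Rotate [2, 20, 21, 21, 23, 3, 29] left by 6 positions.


Left rotate by 6: [29, 2, 20, 21, 21, 23, 3]


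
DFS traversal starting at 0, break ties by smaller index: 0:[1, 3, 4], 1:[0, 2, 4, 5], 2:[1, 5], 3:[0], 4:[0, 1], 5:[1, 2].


DFS stack-based: start with [0]
Visit order: [0, 1, 2, 5, 4, 3]


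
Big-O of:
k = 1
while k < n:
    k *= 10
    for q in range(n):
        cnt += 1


Per nesting level: O(log n) * O(n) = O(n log n)
Complexity: O(n log n)


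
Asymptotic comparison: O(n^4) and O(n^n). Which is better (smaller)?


quartic grows slower than n^n
O(n^4) is asymptotically smaller; O(n^n) grows faster


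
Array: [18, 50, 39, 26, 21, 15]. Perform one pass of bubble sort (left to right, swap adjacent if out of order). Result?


After one pass: [18, 39, 26, 21, 15, 50]


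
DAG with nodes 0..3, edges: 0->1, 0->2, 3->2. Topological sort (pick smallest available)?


Kahn's algorithm, process smallest node first
Order: [0, 1, 3, 2]


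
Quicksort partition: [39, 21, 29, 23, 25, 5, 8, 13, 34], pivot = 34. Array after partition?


Elements <= 34 go left of pivot.
Result: [21, 29, 23, 25, 5, 8, 13, 34, 39], pivot at index 7


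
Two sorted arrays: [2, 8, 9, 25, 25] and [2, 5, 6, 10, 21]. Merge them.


Compare heads, take smaller each step.
Merged: [2, 2, 5, 6, 8, 9, 10, 21, 25, 25]


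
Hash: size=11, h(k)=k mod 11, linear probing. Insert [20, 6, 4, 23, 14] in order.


Insertions: 20->slot 9; 6->slot 6; 4->slot 4; 23->slot 1; 14->slot 3
Table: [None, 23, None, 14, 4, None, 6, None, None, 20, None]


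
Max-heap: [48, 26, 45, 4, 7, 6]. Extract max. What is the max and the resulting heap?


Max = 48
Replace root with last, heapify down
Resulting heap: [45, 26, 6, 4, 7]


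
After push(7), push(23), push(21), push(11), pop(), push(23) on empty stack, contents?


push(7) -> [7]
push(23) -> [7, 23]
push(21) -> [7, 23, 21]
push(11) -> [7, 23, 21, 11]
pop() returns 11 -> [7, 23, 21]
push(23) -> [7, 23, 21, 23]
Final stack (bottom to top): [7, 23, 21, 23]


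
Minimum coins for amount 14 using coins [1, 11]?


dp[0]=0; dp[i]=1+min(dp[i-c] for c in coins)
...dp[9]=9, dp[10]=10, dp[11]=1, dp[12]=2, dp[13]=3, dp[14]=4
Minimum coins for 14 = 4


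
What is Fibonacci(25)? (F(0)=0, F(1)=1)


F(n)=F(n-1)+F(n-2)
...F(23)=28657, F(24)=46368, F(25)=75025


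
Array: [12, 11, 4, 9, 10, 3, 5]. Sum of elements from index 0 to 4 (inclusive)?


Prefix sums: [0, 12, 23, 27, 36, 46, 49, 54]
Sum[0..4] = prefix[5] - prefix[0] = 46 - 0 = 46


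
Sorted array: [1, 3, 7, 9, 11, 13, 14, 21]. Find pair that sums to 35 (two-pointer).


Two pointers: lo=0, hi=7
Found pair: (14, 21) summing to 35


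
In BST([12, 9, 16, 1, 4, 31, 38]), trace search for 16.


BST root = 12
Search for 16: compare at each node
Path: [12, 16]


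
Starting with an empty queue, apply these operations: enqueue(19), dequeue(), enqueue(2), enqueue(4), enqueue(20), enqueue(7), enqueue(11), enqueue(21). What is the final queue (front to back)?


enqueue(19) -> [19]
dequeue() returns 19 -> []
enqueue(2) -> [2]
enqueue(4) -> [2, 4]
enqueue(20) -> [2, 4, 20]
enqueue(7) -> [2, 4, 20, 7]
enqueue(11) -> [2, 4, 20, 7, 11]
enqueue(21) -> [2, 4, 20, 7, 11, 21]
Final queue (front to back): [2, 4, 20, 7, 11, 21]


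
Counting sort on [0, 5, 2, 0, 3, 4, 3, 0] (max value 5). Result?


Count array: [3, 0, 1, 2, 1, 1]
Reconstruct: [0, 0, 0, 2, 3, 3, 4, 5]


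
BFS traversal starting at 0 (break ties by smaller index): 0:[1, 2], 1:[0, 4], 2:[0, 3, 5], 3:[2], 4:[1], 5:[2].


BFS queue: start with [0]
Visit order: [0, 1, 2, 4, 3, 5]


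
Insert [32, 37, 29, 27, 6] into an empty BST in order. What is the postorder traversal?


Root = 32; build tree by BST insertion.
Postorder traversal: [6, 27, 29, 37, 32]


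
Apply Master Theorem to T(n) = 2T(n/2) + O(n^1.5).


a=2, b=2, c=1.5. log_2(2)=1 < c=1.5. Case 3: O(n^c) = O(n^1.500)
Complexity: O(n^1.500)


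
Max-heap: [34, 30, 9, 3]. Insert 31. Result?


Append 31: [34, 30, 9, 3, 31]
Bubble up: swap idx 4(31) with idx 1(30)
Result: [34, 31, 9, 3, 30]


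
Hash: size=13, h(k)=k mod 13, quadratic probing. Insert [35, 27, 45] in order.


Insertions: 35->slot 9; 27->slot 1; 45->slot 6
Table: [None, 27, None, None, None, None, 45, None, None, 35, None, None, None]


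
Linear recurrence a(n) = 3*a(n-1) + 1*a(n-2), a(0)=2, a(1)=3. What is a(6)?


Build bottom-up:
...a(4)=119, a(5)=393, a(6)=3*393+1*119=1298


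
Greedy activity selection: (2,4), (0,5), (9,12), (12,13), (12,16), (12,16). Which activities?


Greedy: pick earliest-ending, then skip overlaps.
Selected (3 activities): [(2, 4), (9, 12), (12, 13)]


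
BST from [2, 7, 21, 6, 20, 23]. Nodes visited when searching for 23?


BST root = 2
Search for 23: compare at each node
Path: [2, 7, 21, 23]


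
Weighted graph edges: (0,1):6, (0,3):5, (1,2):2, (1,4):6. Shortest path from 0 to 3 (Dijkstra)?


Dijkstra from 0:
Distances: {0: 0, 1: 6, 2: 8, 3: 5, 4: 12}
Shortest distance to 3 = 5, path = [0, 3]


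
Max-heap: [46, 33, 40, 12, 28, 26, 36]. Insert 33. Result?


Append 33: [46, 33, 40, 12, 28, 26, 36, 33]
Bubble up: swap idx 7(33) with idx 3(12)
Result: [46, 33, 40, 33, 28, 26, 36, 12]


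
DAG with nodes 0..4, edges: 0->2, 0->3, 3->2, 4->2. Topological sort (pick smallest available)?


Kahn's algorithm, process smallest node first
Order: [0, 1, 3, 4, 2]


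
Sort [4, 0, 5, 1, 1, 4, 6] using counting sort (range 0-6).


Count array: [1, 2, 0, 0, 2, 1, 1]
Reconstruct: [0, 1, 1, 4, 4, 5, 6]


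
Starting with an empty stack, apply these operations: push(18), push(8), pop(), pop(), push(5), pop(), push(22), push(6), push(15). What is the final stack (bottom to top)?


push(18) -> [18]
push(8) -> [18, 8]
pop() returns 8 -> [18]
pop() returns 18 -> []
push(5) -> [5]
pop() returns 5 -> []
push(22) -> [22]
push(6) -> [22, 6]
push(15) -> [22, 6, 15]
Final stack (bottom to top): [22, 6, 15]


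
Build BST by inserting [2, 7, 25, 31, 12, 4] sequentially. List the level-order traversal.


Root = 2; build tree by BST insertion.
Level-Order traversal: [2, 7, 4, 25, 12, 31]


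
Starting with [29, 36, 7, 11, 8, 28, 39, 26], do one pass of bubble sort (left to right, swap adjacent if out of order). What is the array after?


After one pass: [29, 7, 11, 8, 28, 36, 26, 39]


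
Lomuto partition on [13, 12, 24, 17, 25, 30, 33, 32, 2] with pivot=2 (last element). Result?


Elements <= 2 go left of pivot.
Result: [2, 12, 24, 17, 25, 30, 33, 32, 13], pivot at index 0


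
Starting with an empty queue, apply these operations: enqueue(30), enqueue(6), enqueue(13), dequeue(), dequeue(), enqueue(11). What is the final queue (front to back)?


enqueue(30) -> [30]
enqueue(6) -> [30, 6]
enqueue(13) -> [30, 6, 13]
dequeue() returns 30 -> [6, 13]
dequeue() returns 6 -> [13]
enqueue(11) -> [13, 11]
Final queue (front to back): [13, 11]


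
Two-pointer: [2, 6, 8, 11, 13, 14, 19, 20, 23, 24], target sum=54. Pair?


Two pointers: lo=0, hi=9
No pair sums to 54


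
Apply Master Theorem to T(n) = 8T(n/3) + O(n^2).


a=8, b=3, c=2. log_3(8)=1.893 < c=2. Case 3: O(n^c) = O(n^2)
Complexity: O(n^2)


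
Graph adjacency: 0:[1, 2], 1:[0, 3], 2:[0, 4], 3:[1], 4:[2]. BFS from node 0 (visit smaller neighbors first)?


BFS queue: start with [0]
Visit order: [0, 1, 2, 3, 4]


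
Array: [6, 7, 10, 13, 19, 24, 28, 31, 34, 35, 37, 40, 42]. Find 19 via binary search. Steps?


Search for 19:
[0,12] mid=6 arr[6]=28
[0,5] mid=2 arr[2]=10
[3,5] mid=4 arr[4]=19
Total: 3 comparisons


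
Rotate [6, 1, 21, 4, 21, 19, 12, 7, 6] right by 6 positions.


Right rotate by 6: [4, 21, 19, 12, 7, 6, 6, 1, 21]


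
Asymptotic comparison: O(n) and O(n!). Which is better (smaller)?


linear grows slower than factorial
O(n) is asymptotically smaller; O(n!) grows faster


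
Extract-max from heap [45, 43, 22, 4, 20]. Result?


Max = 45
Replace root with last, heapify down
Resulting heap: [43, 20, 22, 4]


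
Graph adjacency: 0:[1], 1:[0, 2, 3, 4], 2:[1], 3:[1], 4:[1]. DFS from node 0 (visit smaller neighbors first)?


DFS stack-based: start with [0]
Visit order: [0, 1, 2, 3, 4]


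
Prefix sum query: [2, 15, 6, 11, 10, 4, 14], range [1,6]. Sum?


Prefix sums: [0, 2, 17, 23, 34, 44, 48, 62]
Sum[1..6] = prefix[7] - prefix[1] = 62 - 2 = 60


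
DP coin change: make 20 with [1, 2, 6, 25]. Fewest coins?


dp[0]=0; dp[i]=1+min(dp[i-c] for c in coins)
...dp[15]=4, dp[16]=4, dp[17]=5, dp[18]=3, dp[19]=4, dp[20]=4
Minimum coins for 20 = 4


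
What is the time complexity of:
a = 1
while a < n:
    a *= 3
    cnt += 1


Per nesting level: O(log n) = O(log n)
Complexity: O(log n)


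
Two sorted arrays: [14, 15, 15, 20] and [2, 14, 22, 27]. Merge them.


Compare heads, take smaller each step.
Merged: [2, 14, 14, 15, 15, 20, 22, 27]


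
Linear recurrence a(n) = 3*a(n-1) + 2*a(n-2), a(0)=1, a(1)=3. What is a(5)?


Build bottom-up:
...a(3)=39, a(4)=139, a(5)=3*139+2*39=495


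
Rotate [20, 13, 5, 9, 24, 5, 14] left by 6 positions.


Left rotate by 6: [14, 20, 13, 5, 9, 24, 5]


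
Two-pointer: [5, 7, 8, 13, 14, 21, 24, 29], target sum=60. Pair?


Two pointers: lo=0, hi=7
No pair sums to 60


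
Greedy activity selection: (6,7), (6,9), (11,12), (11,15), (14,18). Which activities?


Greedy: pick earliest-ending, then skip overlaps.
Selected (3 activities): [(6, 7), (11, 12), (14, 18)]


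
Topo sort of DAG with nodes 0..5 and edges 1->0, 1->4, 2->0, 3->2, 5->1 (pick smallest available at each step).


Kahn's algorithm, process smallest node first
Order: [3, 2, 5, 1, 0, 4]


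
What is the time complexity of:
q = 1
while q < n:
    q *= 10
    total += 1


Per nesting level: O(log n) = O(log n)
Complexity: O(log n)


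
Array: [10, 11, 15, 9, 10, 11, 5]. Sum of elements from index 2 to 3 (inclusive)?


Prefix sums: [0, 10, 21, 36, 45, 55, 66, 71]
Sum[2..3] = prefix[4] - prefix[2] = 45 - 21 = 24


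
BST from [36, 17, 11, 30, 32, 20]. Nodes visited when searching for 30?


BST root = 36
Search for 30: compare at each node
Path: [36, 17, 30]


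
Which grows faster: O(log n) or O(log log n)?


double-logarithmic grows slower than logarithmic
O(log log n) is asymptotically smaller; O(log n) grows faster


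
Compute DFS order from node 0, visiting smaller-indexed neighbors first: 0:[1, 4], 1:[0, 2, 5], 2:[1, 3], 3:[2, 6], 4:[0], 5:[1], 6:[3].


DFS stack-based: start with [0]
Visit order: [0, 1, 2, 3, 6, 5, 4]


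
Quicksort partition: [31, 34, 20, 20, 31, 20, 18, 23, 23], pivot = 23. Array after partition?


Elements <= 23 go left of pivot.
Result: [20, 20, 20, 18, 23, 23, 34, 31, 31], pivot at index 5


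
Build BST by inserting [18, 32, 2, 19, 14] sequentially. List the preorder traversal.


Root = 18; build tree by BST insertion.
Preorder traversal: [18, 2, 14, 32, 19]


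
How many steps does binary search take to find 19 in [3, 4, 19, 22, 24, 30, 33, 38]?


Search for 19:
[0,7] mid=3 arr[3]=22
[0,2] mid=1 arr[1]=4
[2,2] mid=2 arr[2]=19
Total: 3 comparisons


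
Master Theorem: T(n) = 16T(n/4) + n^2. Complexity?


a=16, b=4, c=2. log_4(16)=2 = c=2. Case 2: O(n^c log n) = O(n^2 log n)
Complexity: O(n^2 log n)


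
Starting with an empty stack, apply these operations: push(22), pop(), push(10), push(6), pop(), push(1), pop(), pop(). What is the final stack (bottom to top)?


push(22) -> [22]
pop() returns 22 -> []
push(10) -> [10]
push(6) -> [10, 6]
pop() returns 6 -> [10]
push(1) -> [10, 1]
pop() returns 1 -> [10]
pop() returns 10 -> []
Final stack (bottom to top): []


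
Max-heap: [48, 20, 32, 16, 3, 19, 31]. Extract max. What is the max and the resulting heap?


Max = 48
Replace root with last, heapify down
Resulting heap: [32, 20, 31, 16, 3, 19]


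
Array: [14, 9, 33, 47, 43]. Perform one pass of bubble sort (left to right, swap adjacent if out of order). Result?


After one pass: [9, 14, 33, 43, 47]
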